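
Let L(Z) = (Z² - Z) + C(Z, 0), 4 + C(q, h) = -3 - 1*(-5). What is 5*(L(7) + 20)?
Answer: 300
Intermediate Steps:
C(q, h) = -2 (C(q, h) = -4 + (-3 - 1*(-5)) = -4 + (-3 + 5) = -4 + 2 = -2)
L(Z) = -2 + Z² - Z (L(Z) = (Z² - Z) - 2 = -2 + Z² - Z)
5*(L(7) + 20) = 5*((-2 + 7² - 1*7) + 20) = 5*((-2 + 49 - 7) + 20) = 5*(40 + 20) = 5*60 = 300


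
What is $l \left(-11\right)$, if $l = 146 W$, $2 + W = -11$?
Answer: $20878$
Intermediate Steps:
$W = -13$ ($W = -2 - 11 = -13$)
$l = -1898$ ($l = 146 \left(-13\right) = -1898$)
$l \left(-11\right) = \left(-1898\right) \left(-11\right) = 20878$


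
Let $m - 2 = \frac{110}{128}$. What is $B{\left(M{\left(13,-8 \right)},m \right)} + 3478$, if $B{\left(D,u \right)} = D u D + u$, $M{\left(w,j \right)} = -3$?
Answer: $\frac{112211}{32} \approx 3506.6$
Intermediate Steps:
$m = \frac{183}{64}$ ($m = 2 + \frac{110}{128} = 2 + 110 \cdot \frac{1}{128} = 2 + \frac{55}{64} = \frac{183}{64} \approx 2.8594$)
$B{\left(D,u \right)} = u + u D^{2}$ ($B{\left(D,u \right)} = u D^{2} + u = u + u D^{2}$)
$B{\left(M{\left(13,-8 \right)},m \right)} + 3478 = \frac{183 \left(1 + \left(-3\right)^{2}\right)}{64} + 3478 = \frac{183 \left(1 + 9\right)}{64} + 3478 = \frac{183}{64} \cdot 10 + 3478 = \frac{915}{32} + 3478 = \frac{112211}{32}$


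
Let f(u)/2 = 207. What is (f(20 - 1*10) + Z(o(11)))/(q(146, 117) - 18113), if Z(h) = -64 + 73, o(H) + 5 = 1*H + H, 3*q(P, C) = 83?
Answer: -1269/54256 ≈ -0.023389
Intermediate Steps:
q(P, C) = 83/3 (q(P, C) = (⅓)*83 = 83/3)
o(H) = -5 + 2*H (o(H) = -5 + (1*H + H) = -5 + (H + H) = -5 + 2*H)
Z(h) = 9
f(u) = 414 (f(u) = 2*207 = 414)
(f(20 - 1*10) + Z(o(11)))/(q(146, 117) - 18113) = (414 + 9)/(83/3 - 18113) = 423/(-54256/3) = 423*(-3/54256) = -1269/54256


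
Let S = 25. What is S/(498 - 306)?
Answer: 25/192 ≈ 0.13021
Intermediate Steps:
S/(498 - 306) = 25/(498 - 306) = 25/192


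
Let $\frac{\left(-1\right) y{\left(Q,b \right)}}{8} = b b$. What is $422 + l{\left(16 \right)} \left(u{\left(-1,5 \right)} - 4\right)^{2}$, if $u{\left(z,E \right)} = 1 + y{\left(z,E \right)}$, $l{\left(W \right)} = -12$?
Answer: $-494086$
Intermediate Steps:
$y{\left(Q,b \right)} = - 8 b^{2}$ ($y{\left(Q,b \right)} = - 8 b b = - 8 b^{2}$)
$u{\left(z,E \right)} = 1 - 8 E^{2}$
$422 + l{\left(16 \right)} \left(u{\left(-1,5 \right)} - 4\right)^{2} = 422 - 12 \left(\left(1 - 8 \cdot 5^{2}\right) - 4\right)^{2} = 422 - 12 \left(\left(1 - 200\right) - 4\right)^{2} = 422 - 12 \left(-199 - 4\right)^{2} = 422 - 12 \left(-203\right)^{2} = 422 - 494508 = -494086$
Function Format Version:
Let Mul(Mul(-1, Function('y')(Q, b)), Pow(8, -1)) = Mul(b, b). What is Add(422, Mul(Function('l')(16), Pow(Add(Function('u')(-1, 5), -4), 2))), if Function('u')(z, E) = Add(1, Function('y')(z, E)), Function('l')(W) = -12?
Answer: -494086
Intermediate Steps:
Function('y')(Q, b) = Mul(-8, Pow(b, 2)) (Function('y')(Q, b) = Mul(-8, Mul(b, b)) = Mul(-8, Pow(b, 2)))
Function('u')(z, E) = Add(1, Mul(-8, Pow(E, 2)))
Add(422, Mul(Function('l')(16), Pow(Add(Function('u')(-1, 5), -4), 2))) = Add(422, Mul(-12, Pow(Add(Add(1, Mul(-8, Pow(5, 2))), -4), 2))) = Add(422, Mul(-12, Pow(Add(Add(1, Mul(-8, 25)), -4), 2))) = Add(422, Mul(-12, Pow(Add(Add(1, -200), -4), 2))) = Add(422, Mul(-12, Pow(Add(-199, -4), 2))) = Add(422, Mul(-12, Pow(-203, 2))) = Add(422, Mul(-12, 41209)) = Add(422, -494508) = -494086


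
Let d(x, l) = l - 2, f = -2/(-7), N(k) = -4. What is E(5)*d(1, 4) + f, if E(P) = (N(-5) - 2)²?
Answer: 506/7 ≈ 72.286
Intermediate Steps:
f = 2/7 (f = -2*(-⅐) = 2/7 ≈ 0.28571)
d(x, l) = -2 + l
E(P) = 36 (E(P) = (-4 - 2)² = (-6)² = 36)
E(5)*d(1, 4) + f = 36*(-2 + 4) + 2/7 = 36*2 + 2/7 = 72 + 2/7 = 506/7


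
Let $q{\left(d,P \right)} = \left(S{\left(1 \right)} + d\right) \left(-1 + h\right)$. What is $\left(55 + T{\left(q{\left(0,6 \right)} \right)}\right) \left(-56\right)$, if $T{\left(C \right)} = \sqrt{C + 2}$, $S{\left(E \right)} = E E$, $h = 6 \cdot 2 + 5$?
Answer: $-3080 - 168 \sqrt{2} \approx -3317.6$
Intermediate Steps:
$h = 17$ ($h = 12 + 5 = 17$)
$S{\left(E \right)} = E^{2}$
$q{\left(d,P \right)} = 16 + 16 d$ ($q{\left(d,P \right)} = \left(1^{2} + d\right) \left(-1 + 17\right) = \left(1 + d\right) 16 = 16 + 16 d$)
$T{\left(C \right)} = \sqrt{2 + C}$
$\left(55 + T{\left(q{\left(0,6 \right)} \right)}\right) \left(-56\right) = \left(55 + \sqrt{2 + \left(16 + 16 \cdot 0\right)}\right) \left(-56\right) = \left(55 + \sqrt{2 + \left(16 + 0\right)}\right) \left(-56\right) = \left(55 + \sqrt{2 + 16}\right) \left(-56\right) = \left(55 + \sqrt{18}\right) \left(-56\right) = \left(55 + 3 \sqrt{2}\right) \left(-56\right) = -3080 - 168 \sqrt{2}$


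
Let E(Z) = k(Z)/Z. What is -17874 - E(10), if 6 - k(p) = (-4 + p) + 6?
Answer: -89367/5 ≈ -17873.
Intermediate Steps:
k(p) = 4 - p (k(p) = 6 - ((-4 + p) + 6) = 6 - (2 + p) = 6 + (-2 - p) = 4 - p)
E(Z) = (4 - Z)/Z
-17874 - E(10) = -17874 - (4 - 1*10)/10 = -17874 - (4 - 10)/10 = -17874 - (-6)/10 = -17874 - 1*(-⅗) = -17874 + ⅗ = -89367/5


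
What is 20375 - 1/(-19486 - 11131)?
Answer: 623821376/30617 ≈ 20375.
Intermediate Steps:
20375 - 1/(-19486 - 11131) = 20375 - 1/(-30617) = 20375 - 1*(-1/30617) = 20375 + 1/30617 = 623821376/30617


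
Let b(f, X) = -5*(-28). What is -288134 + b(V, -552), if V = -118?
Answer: -287994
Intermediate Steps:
b(f, X) = 140
-288134 + b(V, -552) = -288134 + 140 = -287994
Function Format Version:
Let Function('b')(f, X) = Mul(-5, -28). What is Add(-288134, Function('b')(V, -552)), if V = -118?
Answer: -287994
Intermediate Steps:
Function('b')(f, X) = 140
Add(-288134, Function('b')(V, -552)) = Add(-288134, 140) = -287994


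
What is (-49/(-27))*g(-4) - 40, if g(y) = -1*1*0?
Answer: -40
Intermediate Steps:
g(y) = 0 (g(y) = -1*0 = 0)
(-49/(-27))*g(-4) - 40 = -49/(-27)*0 - 40 = -49*(-1/27)*0 - 40 = (49/27)*0 - 40 = 0 - 40 = -40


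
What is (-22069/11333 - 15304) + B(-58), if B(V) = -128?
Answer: -174912925/11333 ≈ -15434.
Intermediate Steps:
(-22069/11333 - 15304) + B(-58) = (-22069/11333 - 15304) - 128 = -173462301/11333 - 128 = -174912925/11333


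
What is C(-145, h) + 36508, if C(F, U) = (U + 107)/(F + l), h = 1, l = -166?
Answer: 11353880/311 ≈ 36508.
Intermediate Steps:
C(F, U) = (107 + U)/(-166 + F) (C(F, U) = (U + 107)/(F - 166) = (107 + U)/(-166 + F))
C(-145, h) + 36508 = (107 + 1)/(-166 - 145) + 36508 = 108/(-311) + 36508 = -1/311*108 + 36508 = -108/311 + 36508 = 11353880/311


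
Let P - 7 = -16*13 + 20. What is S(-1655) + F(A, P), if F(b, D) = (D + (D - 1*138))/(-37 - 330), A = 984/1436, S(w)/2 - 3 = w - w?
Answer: 2702/367 ≈ 7.3624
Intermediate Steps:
S(w) = 6 (S(w) = 6 + 2*(w - w) = 6 + 2*0 = 6 + 0 = 6)
P = -181 (P = 7 + (-16*13 + 20) = 7 + (-208 + 20) = 7 - 188 = -181)
A = 246/359 (A = 984*(1/1436) = 246/359 ≈ 0.68524)
F(b, D) = 138/367 - 2*D/367 (F(b, D) = (D + (D - 138))/(-367) = (D + (-138 + D))*(-1/367) = (-138 + 2*D)*(-1/367) = 138/367 - 2*D/367)
S(-1655) + F(A, P) = 6 + (138/367 - 2/367*(-181)) = 6 + (138/367 + 362/367) = 6 + 500/367 = 2702/367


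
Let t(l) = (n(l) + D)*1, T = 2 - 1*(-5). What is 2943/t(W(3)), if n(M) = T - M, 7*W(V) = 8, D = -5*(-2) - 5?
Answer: 20601/76 ≈ 271.07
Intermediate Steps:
T = 7 (T = 2 + 5 = 7)
D = 5 (D = 10 - 5 = 5)
W(V) = 8/7 (W(V) = (1/7)*8 = 8/7)
n(M) = 7 - M
t(l) = 12 - l (t(l) = ((7 - l) + 5)*1 = (12 - l)*1 = 12 - l)
2943/t(W(3)) = 2943/(12 - 1*8/7) = 2943/(12 - 8/7) = 2943/(76/7) = 2943*(7/76) = 20601/76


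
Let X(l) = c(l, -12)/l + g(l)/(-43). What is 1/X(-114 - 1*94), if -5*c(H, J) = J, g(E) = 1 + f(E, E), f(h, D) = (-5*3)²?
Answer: -11180/58889 ≈ -0.18985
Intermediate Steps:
f(h, D) = 225 (f(h, D) = (-15)² = 225)
g(E) = 226 (g(E) = 1 + 225 = 226)
c(H, J) = -J/5
X(l) = -226/43 + 12/(5*l) (X(l) = (-⅕*(-12))/l + 226/(-43) = 12/(5*l) + 226*(-1/43) = 12/(5*l) - 226/43 = -226/43 + 12/(5*l))
1/X(-114 - 1*94) = 1/(2*(258 - 565*(-114 - 1*94))/(215*(-114 - 1*94))) = 1/(2*(258 - 565*(-114 - 94))/(215*(-114 - 94))) = 1/((2/215)*(258 - 565*(-208))/(-208)) = 1/((2/215)*(-1/208)*(258 + 117520)) = 1/((2/215)*(-1/208)*117778) = 1/(-58889/11180) = -11180/58889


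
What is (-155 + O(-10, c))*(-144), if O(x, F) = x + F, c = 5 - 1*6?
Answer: 23904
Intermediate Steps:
c = -1 (c = 5 - 6 = -1)
O(x, F) = F + x
(-155 + O(-10, c))*(-144) = (-155 + (-1 - 10))*(-144) = (-155 - 11)*(-144) = -166*(-144) = 23904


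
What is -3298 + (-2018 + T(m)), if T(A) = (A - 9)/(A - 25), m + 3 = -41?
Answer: -366751/69 ≈ -5315.2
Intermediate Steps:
m = -44 (m = -3 - 41 = -44)
T(A) = (-9 + A)/(-25 + A)
-3298 + (-2018 + T(m)) = -3298 + (-2018 + (-9 - 44)/(-25 - 44)) = -3298 + (-2018 - 53/(-69)) = -3298 + (-2018 - 1/69*(-53)) = -3298 + (-2018 + 53/69) = -3298 - 139189/69 = -366751/69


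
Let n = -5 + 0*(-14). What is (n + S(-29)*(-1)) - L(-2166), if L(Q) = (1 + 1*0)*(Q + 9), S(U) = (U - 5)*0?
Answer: 2152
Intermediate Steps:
n = -5 (n = -5 + 0 = -5)
S(U) = 0 (S(U) = (-5 + U)*0 = 0)
L(Q) = 9 + Q (L(Q) = (1 + 0)*(9 + Q) = 1*(9 + Q) = 9 + Q)
(n + S(-29)*(-1)) - L(-2166) = (-5 + 0*(-1)) - (9 - 2166) = (-5 + 0) - 1*(-2157) = -5 + 2157 = 2152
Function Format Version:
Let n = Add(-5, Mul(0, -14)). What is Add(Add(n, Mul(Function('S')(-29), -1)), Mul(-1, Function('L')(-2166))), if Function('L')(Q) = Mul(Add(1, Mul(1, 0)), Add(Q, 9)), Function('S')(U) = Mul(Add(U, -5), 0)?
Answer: 2152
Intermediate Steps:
n = -5 (n = Add(-5, 0) = -5)
Function('S')(U) = 0 (Function('S')(U) = Mul(Add(-5, U), 0) = 0)
Function('L')(Q) = Add(9, Q) (Function('L')(Q) = Mul(Add(1, 0), Add(9, Q)) = Mul(1, Add(9, Q)) = Add(9, Q))
Add(Add(n, Mul(Function('S')(-29), -1)), Mul(-1, Function('L')(-2166))) = Add(Add(-5, Mul(0, -1)), Mul(-1, Add(9, -2166))) = Add(Add(-5, 0), Mul(-1, -2157)) = Add(-5, 2157) = 2152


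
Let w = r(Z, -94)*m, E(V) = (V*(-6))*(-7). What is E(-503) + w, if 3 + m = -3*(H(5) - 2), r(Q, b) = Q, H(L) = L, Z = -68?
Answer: -20310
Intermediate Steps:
m = -12 (m = -3 - 3*(5 - 2) = -3 - 3*3 = -3 - 9 = -12)
E(V) = 42*V (E(V) = -6*V*(-7) = 42*V)
w = 816 (w = -68*(-12) = 816)
E(-503) + w = 42*(-503) + 816 = -21126 + 816 = -20310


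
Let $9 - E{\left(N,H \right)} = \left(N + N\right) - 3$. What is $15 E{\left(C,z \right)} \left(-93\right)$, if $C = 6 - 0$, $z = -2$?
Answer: $0$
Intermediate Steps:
$C = 6$ ($C = 6 + 0 = 6$)
$E{\left(N,H \right)} = 12 - 2 N$ ($E{\left(N,H \right)} = 9 - \left(\left(N + N\right) - 3\right) = 9 - \left(2 N - 3\right) = 9 - \left(-3 + 2 N\right) = 12 - 2 N$)
$15 E{\left(C,z \right)} \left(-93\right) = 15 \left(12 - 12\right) \left(-93\right) = 15 \cdot 0 \left(-93\right) = 15 \cdot 0 = 0$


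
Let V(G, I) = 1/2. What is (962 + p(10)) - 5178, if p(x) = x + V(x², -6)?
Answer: -8411/2 ≈ -4205.5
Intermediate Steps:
V(G, I) = ½
p(x) = ½ + x (p(x) = x + ½ = ½ + x)
(962 + p(10)) - 5178 = (962 + (½ + 10)) - 5178 = (962 + 21/2) - 5178 = 1945/2 - 5178 = -8411/2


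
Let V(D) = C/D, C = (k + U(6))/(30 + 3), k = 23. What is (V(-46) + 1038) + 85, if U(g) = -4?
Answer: 1704695/1518 ≈ 1123.0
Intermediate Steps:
C = 19/33 (C = (23 - 4)/(30 + 3) = 19/33 ≈ 0.57576)
V(D) = 19/(33*D)
(V(-46) + 1038) + 85 = ((19/33)/(-46) + 1038) + 85 = ((19/33)*(-1/46) + 1038) + 85 = (-19/1518 + 1038) + 85 = 1575665/1518 + 85 = 1704695/1518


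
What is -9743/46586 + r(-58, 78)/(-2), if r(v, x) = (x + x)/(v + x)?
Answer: -478571/116465 ≈ -4.1091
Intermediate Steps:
r(v, x) = 2*x/(v + x) (r(v, x) = (2*x)/(v + x) = 2*x/(v + x))
-9743/46586 + r(-58, 78)/(-2) = -9743/46586 + (2*78/(-58 + 78))/(-2) = -9743*1/46586 + (2*78/20)*(-½) = -9743/46586 + (2*78*(1/20))*(-½) = -9743/46586 + (39/5)*(-½) = -9743/46586 - 39/10 = -478571/116465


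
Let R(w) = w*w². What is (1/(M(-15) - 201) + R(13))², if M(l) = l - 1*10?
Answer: 246533103441/51076 ≈ 4.8268e+6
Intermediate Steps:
M(l) = -10 + l (M(l) = l - 10 = -10 + l)
R(w) = w³
(1/(M(-15) - 201) + R(13))² = (1/((-10 - 15) - 201) + 13³)² = (1/(-25 - 201) + 2197)² = (1/(-226) + 2197)² = (-1/226 + 2197)² = (496521/226)² = 246533103441/51076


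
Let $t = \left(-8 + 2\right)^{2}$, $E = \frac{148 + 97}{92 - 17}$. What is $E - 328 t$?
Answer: $- \frac{177071}{15} \approx -11805.0$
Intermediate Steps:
$E = \frac{49}{15}$ ($E = \frac{245}{75} = 245 \cdot \frac{1}{75} = \frac{49}{15} \approx 3.2667$)
$t = 36$ ($t = \left(-6\right)^{2} = 36$)
$E - 328 t = \frac{49}{15} - 11808 = - \frac{177071}{15}$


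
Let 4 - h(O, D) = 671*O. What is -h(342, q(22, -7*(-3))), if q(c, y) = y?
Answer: 229478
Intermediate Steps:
h(O, D) = 4 - 671*O
-h(342, q(22, -7*(-3))) = -(4 - 671*342) = -(4 - 229482) = -1*(-229478) = 229478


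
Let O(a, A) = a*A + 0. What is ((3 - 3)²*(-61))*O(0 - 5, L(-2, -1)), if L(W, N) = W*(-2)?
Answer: 0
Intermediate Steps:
L(W, N) = -2*W
O(a, A) = A*a (O(a, A) = A*a + 0 = A*a)
((3 - 3)²*(-61))*O(0 - 5, L(-2, -1)) = ((3 - 3)²*(-61))*((-2*(-2))*(0 - 5)) = (0²*(-61))*(4*(-5)) = (0*(-61))*(-20) = 0*(-20) = 0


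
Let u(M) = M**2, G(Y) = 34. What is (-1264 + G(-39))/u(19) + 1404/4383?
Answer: -542694/175807 ≈ -3.0869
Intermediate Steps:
(-1264 + G(-39))/u(19) + 1404/4383 = (-1264 + 34)/(19**2) + 1404/4383 = -1230/361 + 1404*(1/4383) = -1230*1/361 + 156/487 = -1230/361 + 156/487 = -542694/175807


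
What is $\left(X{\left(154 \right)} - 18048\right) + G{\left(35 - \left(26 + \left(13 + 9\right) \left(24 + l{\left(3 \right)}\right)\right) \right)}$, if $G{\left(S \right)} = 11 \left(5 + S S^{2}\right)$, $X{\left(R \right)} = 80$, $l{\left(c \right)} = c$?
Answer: $-2202235788$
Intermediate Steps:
$G{\left(S \right)} = 55 + 11 S^{3}$ ($G{\left(S \right)} = 11 \left(5 + S^{3}\right) = 55 + 11 S^{3}$)
$\left(X{\left(154 \right)} - 18048\right) + G{\left(35 - \left(26 + \left(13 + 9\right) \left(24 + l{\left(3 \right)}\right)\right) \right)} = \left(80 - 18048\right) + \left(55 + 11 \left(35 - \left(26 + \left(13 + 9\right) \left(24 + 3\right)\right)\right)^{3}\right) = -17968 + \left(55 + 11 \left(35 - \left(26 + 22 \cdot 27\right)\right)^{3}\right) = -17968 + \left(55 + 11 \left(35 - 620\right)^{3}\right) = -17968 + \left(55 + 11 \left(-585\right)^{3}\right) = -17968 + \left(55 + 11 \left(-200201625\right)\right) = -17968 + \left(55 - 2202217875\right) = -17968 - 2202217820 = -2202235788$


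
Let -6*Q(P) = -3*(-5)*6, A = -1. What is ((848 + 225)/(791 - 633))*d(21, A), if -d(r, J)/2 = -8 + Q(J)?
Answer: 24679/79 ≈ 312.39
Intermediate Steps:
Q(P) = -15 (Q(P) = -(-3*(-5))*6/6 = -5*6/2 = -⅙*90 = -15)
d(r, J) = 46 (d(r, J) = -2*(-8 - 15) = -2*(-23) = 46)
((848 + 225)/(791 - 633))*d(21, A) = ((848 + 225)/(791 - 633))*46 = (1073/158)*46 = 24679/79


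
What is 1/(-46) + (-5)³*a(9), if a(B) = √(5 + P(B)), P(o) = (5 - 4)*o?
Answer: -1/46 - 125*√14 ≈ -467.73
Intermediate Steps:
P(o) = o (P(o) = 1*o = o)
a(B) = √(5 + B)
1/(-46) + (-5)³*a(9) = 1/(-46) + (-5)³*√(5 + 9) = -1/46 - 125*√14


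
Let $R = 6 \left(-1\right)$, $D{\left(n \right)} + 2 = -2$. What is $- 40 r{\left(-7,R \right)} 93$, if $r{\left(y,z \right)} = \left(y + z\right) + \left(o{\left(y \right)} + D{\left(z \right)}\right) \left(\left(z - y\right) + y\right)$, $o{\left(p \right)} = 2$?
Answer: $3720$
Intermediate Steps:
$D{\left(n \right)} = -4$ ($D{\left(n \right)} = -2 - 2 = -4$)
$R = -6$
$r{\left(y,z \right)} = y - z$ ($r{\left(y,z \right)} = \left(y + z\right) + \left(2 - 4\right) \left(\left(z - y\right) + y\right) = \left(y + z\right) - 2 z = y - z$)
$- 40 r{\left(-7,R \right)} 93 = - 40 \left(-7 - -6\right) 93 = - 40 \left(-7 + 6\right) 93 = \left(-40\right) \left(-1\right) 93 = 40 \cdot 93 = 3720$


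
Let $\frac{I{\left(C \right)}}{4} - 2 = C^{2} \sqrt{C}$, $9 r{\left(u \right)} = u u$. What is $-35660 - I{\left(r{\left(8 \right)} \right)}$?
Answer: $- \frac{8798396}{243} \approx -36207.0$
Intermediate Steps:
$r{\left(u \right)} = \frac{u^{2}}{9}$ ($r{\left(u \right)} = \frac{u u}{9} = \frac{u^{2}}{9}$)
$I{\left(C \right)} = 8 + 4 C^{\frac{5}{2}}$ ($I{\left(C \right)} = 8 + 4 C^{2} \sqrt{C} = 8 + 4 C^{\frac{5}{2}}$)
$-35660 - I{\left(r{\left(8 \right)} \right)} = -35660 - \left(8 + 4 \left(\frac{8^{2}}{9}\right)^{\frac{5}{2}}\right) = -35660 - \left(8 + 4 \left(\frac{1}{9} \cdot 64\right)^{\frac{5}{2}}\right) = -35660 - \left(8 + 4 \left(\frac{64}{9}\right)^{\frac{5}{2}}\right) = -35660 - \left(8 + 4 \cdot \frac{32768}{243}\right) = -35660 - \left(8 + \frac{131072}{243}\right) = -35660 - \frac{133016}{243} = - \frac{8798396}{243}$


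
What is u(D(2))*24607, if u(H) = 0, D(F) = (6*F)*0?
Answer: 0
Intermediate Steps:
D(F) = 0
u(D(2))*24607 = 0*24607 = 0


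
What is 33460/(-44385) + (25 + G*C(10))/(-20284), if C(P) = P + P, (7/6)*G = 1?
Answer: -86618401/114584316 ≈ -0.75594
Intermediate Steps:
G = 6/7 (G = (6/7)*1 = 6/7 ≈ 0.85714)
C(P) = 2*P
33460/(-44385) + (25 + G*C(10))/(-20284) = 33460/(-44385) + (25 + 6*(2*10)/7)/(-20284) = 33460*(-1/44385) + (25 + (6/7)*20)*(-1/20284) = -6692/8877 + (25 + 120/7)*(-1/20284) = -6692/8877 + (295/7)*(-1/20284) = -6692/8877 - 295/141988 = -86618401/114584316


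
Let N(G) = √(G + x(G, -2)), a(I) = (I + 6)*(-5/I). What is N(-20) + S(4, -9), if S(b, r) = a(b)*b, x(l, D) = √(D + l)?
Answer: -50 + √(-20 + I*√22) ≈ -49.479 + 4.5024*I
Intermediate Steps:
a(I) = -5*(6 + I)/I (a(I) = (6 + I)*(-5/I) = -5*(6 + I)/I)
S(b, r) = b*(-5 - 30/b) (S(b, r) = (-5 - 30/b)*b = b*(-5 - 30/b))
N(G) = √(G + √(-2 + G))
N(-20) + S(4, -9) = √(-20 + √(-2 - 20)) + (-30 - 5*4) = √(-20 + √(-22)) + (-30 - 20) = √(-20 + I*√22) - 50 = -50 + √(-20 + I*√22)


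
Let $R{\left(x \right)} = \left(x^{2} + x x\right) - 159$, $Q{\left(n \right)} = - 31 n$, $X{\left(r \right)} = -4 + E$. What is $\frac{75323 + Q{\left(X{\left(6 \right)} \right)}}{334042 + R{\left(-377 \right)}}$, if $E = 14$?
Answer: $\frac{75013}{618141} \approx 0.12135$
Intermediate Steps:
$X{\left(r \right)} = 10$ ($X{\left(r \right)} = -4 + 14 = 10$)
$R{\left(x \right)} = -159 + 2 x^{2}$ ($R{\left(x \right)} = \left(x^{2} + x^{2}\right) - 159 = 2 x^{2} - 159 = -159 + 2 x^{2}$)
$\frac{75323 + Q{\left(X{\left(6 \right)} \right)}}{334042 + R{\left(-377 \right)}} = \frac{75323 - 310}{334042 - \left(159 - 2 \left(-377\right)^{2}\right)} = \frac{75323 - 310}{334042 + \left(-159 + 2 \cdot 142129\right)} = \frac{75013}{334042 + \left(-159 + 284258\right)} = \frac{75013}{334042 + 284099} = \frac{75013}{618141}$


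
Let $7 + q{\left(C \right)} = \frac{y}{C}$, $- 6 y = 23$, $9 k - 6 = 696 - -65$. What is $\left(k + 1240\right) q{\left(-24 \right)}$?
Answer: $- \frac{11748095}{1296} \approx -9064.9$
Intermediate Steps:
$k = \frac{767}{9}$ ($k = \frac{2}{3} + \frac{696 - -65}{9} = \frac{2}{3} + \frac{696 + 65}{9} = \frac{2}{3} + \frac{1}{9} \cdot 761 = \frac{2}{3} + \frac{761}{9} = \frac{767}{9} \approx 85.222$)
$y = - \frac{23}{6}$ ($y = \left(- \frac{1}{6}\right) 23 = - \frac{23}{6} \approx -3.8333$)
$q{\left(C \right)} = -7 - \frac{23}{6 C}$
$\left(k + 1240\right) q{\left(-24 \right)} = \left(\frac{767}{9} + 1240\right) \left(-7 - \frac{23}{6 \left(-24\right)}\right) = \frac{11927 \left(-7 - - \frac{23}{144}\right)}{9} = \frac{11927 \left(-7 + \frac{23}{144}\right)}{9} = \frac{11927}{9} \left(- \frac{985}{144}\right) = - \frac{11748095}{1296}$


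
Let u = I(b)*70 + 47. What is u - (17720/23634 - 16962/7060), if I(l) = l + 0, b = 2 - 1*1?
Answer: 4949483347/41714010 ≈ 118.65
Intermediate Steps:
b = 1 (b = 2 - 1 = 1)
I(l) = l
u = 117 (u = 1*70 + 47 = 70 + 47 = 117)
u - (17720/23634 - 16962/7060) = 117 - (17720/23634 - 16962/7060) = 117 - (17720*(1/23634) - 16962*1/7060) = 117 - (8860/11817 - 8481/3530) = 117 - 1*(-68944177/41714010) = 117 + 68944177/41714010 = 4949483347/41714010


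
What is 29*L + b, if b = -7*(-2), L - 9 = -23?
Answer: -392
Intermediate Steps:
L = -14 (L = 9 - 23 = -14)
b = 14
29*L + b = 29*(-14) + 14 = -406 + 14 = -392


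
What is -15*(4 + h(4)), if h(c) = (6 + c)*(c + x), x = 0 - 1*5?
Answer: 90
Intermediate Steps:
x = -5 (x = 0 - 5 = -5)
h(c) = (-5 + c)*(6 + c) (h(c) = (6 + c)*(c - 5) = (6 + c)*(-5 + c) = (-5 + c)*(6 + c))
-15*(4 + h(4)) = -15*(4 + (-30 + 4 + 4²)) = -15*(4 + (-30 + 4 + 16)) = -15*(4 - 10) = -15*(-6) = 90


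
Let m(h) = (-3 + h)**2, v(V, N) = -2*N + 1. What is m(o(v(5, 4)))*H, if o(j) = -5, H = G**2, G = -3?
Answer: 576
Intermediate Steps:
v(V, N) = 1 - 2*N
H = 9 (H = (-3)**2 = 9)
m(o(v(5, 4)))*H = (-3 - 5)**2*9 = (-8)**2*9 = 64*9 = 576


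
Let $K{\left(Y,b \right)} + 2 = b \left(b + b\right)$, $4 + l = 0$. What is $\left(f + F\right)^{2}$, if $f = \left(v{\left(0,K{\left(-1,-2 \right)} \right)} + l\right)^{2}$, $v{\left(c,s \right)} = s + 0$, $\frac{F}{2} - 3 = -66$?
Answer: $14884$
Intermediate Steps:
$F = -126$ ($F = 6 + 2 \left(-66\right) = 6 - 132 = -126$)
$l = -4$ ($l = -4 + 0 = -4$)
$K{\left(Y,b \right)} = -2 + 2 b^{2}$ ($K{\left(Y,b \right)} = -2 + b \left(b + b\right) = -2 + b 2 b = -2 + 2 b^{2}$)
$v{\left(c,s \right)} = s$
$f = 4$ ($f = \left(\left(-2 + 2 \left(-2\right)^{2}\right) - 4\right)^{2} = \left(\left(-2 + 2 \cdot 4\right) - 4\right)^{2} = \left(\left(-2 + 8\right) - 4\right)^{2} = \left(6 - 4\right)^{2} = 2^{2} = 4$)
$\left(f + F\right)^{2} = \left(4 - 126\right)^{2} = \left(-122\right)^{2} = 14884$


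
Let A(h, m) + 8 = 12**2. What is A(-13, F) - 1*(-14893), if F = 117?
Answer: 15029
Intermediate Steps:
A(h, m) = 136 (A(h, m) = -8 + 12**2 = -8 + 144 = 136)
A(-13, F) - 1*(-14893) = 136 - 1*(-14893) = 136 + 14893 = 15029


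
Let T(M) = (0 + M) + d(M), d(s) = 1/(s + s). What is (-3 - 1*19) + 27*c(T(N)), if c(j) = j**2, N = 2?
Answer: 1835/16 ≈ 114.69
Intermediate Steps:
d(s) = 1/(2*s)
T(M) = M + 1/(2*M) (T(M) = (0 + M) + 1/(2*M) = M + 1/(2*M))
(-3 - 1*19) + 27*c(T(N)) = (-3 - 1*19) + 27*(2 + (1/2)/2)**2 = (-3 - 19) + 27*(2 + (1/2)*(1/2))**2 = -22 + 27*(2 + 1/4)**2 = -22 + 27*(9/4)**2 = -22 + 27*(81/16) = -22 + 2187/16 = 1835/16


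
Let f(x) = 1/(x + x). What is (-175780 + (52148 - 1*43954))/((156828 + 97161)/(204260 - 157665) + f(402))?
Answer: -6278170414680/204253751 ≈ -30737.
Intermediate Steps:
f(x) = 1/(2*x)
(-175780 + (52148 - 1*43954))/((156828 + 97161)/(204260 - 157665) + f(402)) = (-175780 + (52148 - 1*43954))/((156828 + 97161)/(204260 - 157665) + (½)/402) = (-175780 + (52148 - 43954))/(253989/46595 + (½)*(1/402)) = (-175780 + 8194)/(253989*(1/46595) + 1/804) = -167586/(253989/46595 + 1/804) = -167586/204253751/37462380 = -167586*37462380/204253751 = -6278170414680/204253751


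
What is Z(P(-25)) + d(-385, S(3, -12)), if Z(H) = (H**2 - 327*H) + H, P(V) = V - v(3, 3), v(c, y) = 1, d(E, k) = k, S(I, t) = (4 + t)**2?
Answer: 9216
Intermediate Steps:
P(V) = -1 + V (P(V) = V - 1*1 = V - 1 = -1 + V)
Z(H) = H**2 - 326*H
Z(P(-25)) + d(-385, S(3, -12)) = (-1 - 25)*(-326 + (-1 - 25)) + (4 - 12)**2 = -26*(-326 - 26) + (-8)**2 = -26*(-352) + 64 = 9152 + 64 = 9216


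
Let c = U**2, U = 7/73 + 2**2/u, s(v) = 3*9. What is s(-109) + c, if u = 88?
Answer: 69690901/2579236 ≈ 27.020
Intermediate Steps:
s(v) = 27
U = 227/1606 (U = 7/73 + 2**2/88 = 7*(1/73) + 4*(1/88) = 7/73 + 1/22 = 227/1606 ≈ 0.14135)
c = 51529/2579236 (c = (227/1606)**2 = 51529/2579236 ≈ 0.019978)
s(-109) + c = 27 + 51529/2579236 = 69690901/2579236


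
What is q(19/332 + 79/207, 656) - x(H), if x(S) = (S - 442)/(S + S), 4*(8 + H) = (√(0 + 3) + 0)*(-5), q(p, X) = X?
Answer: 91351/146 + 340*√3/73 ≈ 633.76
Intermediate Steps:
H = -8 - 5*√3/4 (H = -8 + ((√(0 + 3) + 0)*(-5))/4 = -8 + ((√3 + 0)*(-5))/4 = -8 + (√3*(-5))/4 = -8 + (-5*√3)/4 = -8 - 5*√3/4 ≈ -10.165)
x(S) = (-442 + S)/(2*S) (x(S) = (-442 + S)/((2*S)) = (-442 + S)*(1/(2*S)) = (-442 + S)/(2*S))
q(19/332 + 79/207, 656) - x(H) = 656 - (-442 + (-8 - 5*√3/4))/(2*(-8 - 5*√3/4)) = 656 - (-450 - 5*√3/4)/(2*(-8 - 5*√3/4))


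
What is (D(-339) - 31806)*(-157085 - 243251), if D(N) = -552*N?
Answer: -62180988192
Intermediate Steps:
(D(-339) - 31806)*(-157085 - 243251) = (-552*(-339) - 31806)*(-157085 - 243251) = (187128 - 31806)*(-400336) = 155322*(-400336) = -62180988192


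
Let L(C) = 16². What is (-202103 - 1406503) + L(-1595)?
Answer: -1608350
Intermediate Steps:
L(C) = 256
(-202103 - 1406503) + L(-1595) = (-202103 - 1406503) + 256 = -1608606 + 256 = -1608350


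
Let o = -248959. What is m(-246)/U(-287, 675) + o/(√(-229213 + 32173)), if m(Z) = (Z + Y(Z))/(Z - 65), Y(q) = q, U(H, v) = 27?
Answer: 164/2799 + 248959*I*√12315/49260 ≈ 0.058592 + 560.86*I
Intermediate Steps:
m(Z) = 2*Z/(-65 + Z) (m(Z) = (Z + Z)/(Z - 65) = (2*Z)/(-65 + Z) = 2*Z/(-65 + Z))
m(-246)/U(-287, 675) + o/(√(-229213 + 32173)) = (2*(-246)/(-65 - 246))/27 - 248959/√(-229213 + 32173) = (2*(-246)/(-311))*(1/27) - 248959*(-I*√12315/49260) = (2*(-246)*(-1/311))*(1/27) - 248959*(-I*√12315/49260) = (492/311)*(1/27) - (-248959)*I*√12315/49260 = 164/2799 + 248959*I*√12315/49260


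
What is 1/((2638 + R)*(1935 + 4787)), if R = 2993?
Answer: 1/37851582 ≈ 2.6419e-8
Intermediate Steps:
1/((2638 + R)*(1935 + 4787)) = 1/((2638 + 2993)*(1935 + 4787)) = 1/(5631*6722) = 1/37851582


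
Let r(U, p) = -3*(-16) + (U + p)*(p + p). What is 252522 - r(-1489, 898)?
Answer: 1313910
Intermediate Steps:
r(U, p) = 48 + 2*p*(U + p) (r(U, p) = 48 + (U + p)*(2*p) = 48 + 2*p*(U + p))
252522 - r(-1489, 898) = 252522 - (48 + 2*898² + 2*(-1489)*898) = 252522 - (48 + 2*806404 - 2674244) = 252522 - (48 + 1612808 - 2674244) = 252522 - 1*(-1061388) = 252522 + 1061388 = 1313910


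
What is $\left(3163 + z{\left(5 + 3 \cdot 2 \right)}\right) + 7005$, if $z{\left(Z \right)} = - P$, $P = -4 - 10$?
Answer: $10182$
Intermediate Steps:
$P = -14$
$z{\left(Z \right)} = 14$ ($z{\left(Z \right)} = \left(-1\right) \left(-14\right) = 14$)
$\left(3163 + z{\left(5 + 3 \cdot 2 \right)}\right) + 7005 = \left(3163 + 14\right) + 7005 = 3177 + 7005 = 10182$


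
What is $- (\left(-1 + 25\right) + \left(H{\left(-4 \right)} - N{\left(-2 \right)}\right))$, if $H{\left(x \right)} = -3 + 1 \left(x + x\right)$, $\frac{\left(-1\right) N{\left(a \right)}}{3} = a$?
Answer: $-7$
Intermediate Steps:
$N{\left(a \right)} = - 3 a$
$H{\left(x \right)} = -3 + 2 x$ ($H{\left(x \right)} = -3 + 1 \cdot 2 x = -3 + 2 x$)
$- (\left(-1 + 25\right) + \left(H{\left(-4 \right)} - N{\left(-2 \right)}\right)) = - (\left(-1 + 25\right) + \left(\left(-3 + 2 \left(-4\right)\right) - \left(-3\right) \left(-2\right)\right)) = - (24 - 17) = \left(-1\right) 7 = -7$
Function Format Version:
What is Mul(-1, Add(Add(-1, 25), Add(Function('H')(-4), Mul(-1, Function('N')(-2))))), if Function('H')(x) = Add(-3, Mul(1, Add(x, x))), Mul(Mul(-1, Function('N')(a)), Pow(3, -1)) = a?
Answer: -7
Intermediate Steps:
Function('N')(a) = Mul(-3, a)
Function('H')(x) = Add(-3, Mul(2, x)) (Function('H')(x) = Add(-3, Mul(1, Mul(2, x))) = Add(-3, Mul(2, x)))
Mul(-1, Add(Add(-1, 25), Add(Function('H')(-4), Mul(-1, Function('N')(-2))))) = Mul(-1, Add(Add(-1, 25), Add(Add(-3, Mul(2, -4)), Mul(-1, Mul(-3, -2))))) = Mul(-1, Add(24, Add(Add(-3, -8), Mul(-1, 6)))) = Mul(-1, Add(24, Add(-11, -6))) = Mul(-1, Add(24, -17)) = Mul(-1, 7) = -7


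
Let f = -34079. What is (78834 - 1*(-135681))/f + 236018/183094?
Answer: -15616575994/3119830213 ≈ -5.0056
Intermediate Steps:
(78834 - 1*(-135681))/f + 236018/183094 = (78834 - 1*(-135681))/(-34079) + 236018/183094 = (78834 + 135681)*(-1/34079) + 236018*(1/183094) = 214515*(-1/34079) + 118009/91547 = -214515/34079 + 118009/91547 = -15616575994/3119830213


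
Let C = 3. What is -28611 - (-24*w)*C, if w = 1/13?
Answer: -371871/13 ≈ -28605.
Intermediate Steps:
w = 1/13 ≈ 0.076923
-28611 - (-24*w)*C = -28611 - (-24*1/13)*3 = -28611 - (-24)*3/13 = -28611 - 1*(-72/13) = -28611 + 72/13 = -371871/13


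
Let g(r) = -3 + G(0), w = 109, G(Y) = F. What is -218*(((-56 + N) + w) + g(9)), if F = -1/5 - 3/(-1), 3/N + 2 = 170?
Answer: -1612001/140 ≈ -11514.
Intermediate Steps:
N = 1/56 (N = 3/(-2 + 170) = 3/168 = 3*(1/168) = 1/56 ≈ 0.017857)
F = 14/5 (F = -1*1/5 - 3*(-1) = -1/5 + 3 = 14/5 ≈ 2.8000)
G(Y) = 14/5
g(r) = -1/5 (g(r) = -3 + 14/5 = -1/5)
-218*(((-56 + N) + w) + g(9)) = -218*(((-56 + 1/56) + 109) - 1/5) = -218*((-3135/56 + 109) - 1/5) = -218*(2969/56 - 1/5) = -218*14789/280 = -1612001/140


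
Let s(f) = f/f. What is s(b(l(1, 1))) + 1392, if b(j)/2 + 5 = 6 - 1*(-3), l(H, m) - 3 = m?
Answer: 1393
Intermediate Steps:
l(H, m) = 3 + m
b(j) = 8 (b(j) = -10 + 2*(6 - 1*(-3)) = -10 + 2*(6 + 3) = -10 + 2*9 = -10 + 18 = 8)
s(f) = 1
s(b(l(1, 1))) + 1392 = 1 + 1392 = 1393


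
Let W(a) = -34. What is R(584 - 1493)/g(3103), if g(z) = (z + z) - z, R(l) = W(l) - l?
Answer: 875/3103 ≈ 0.28199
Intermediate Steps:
R(l) = -34 - l
g(z) = z (g(z) = 2*z - z = z)
R(584 - 1493)/g(3103) = (-34 - (584 - 1493))/3103 = (-34 - 1*(-909))*(1/3103) = (-34 + 909)*(1/3103) = 875*(1/3103) = 875/3103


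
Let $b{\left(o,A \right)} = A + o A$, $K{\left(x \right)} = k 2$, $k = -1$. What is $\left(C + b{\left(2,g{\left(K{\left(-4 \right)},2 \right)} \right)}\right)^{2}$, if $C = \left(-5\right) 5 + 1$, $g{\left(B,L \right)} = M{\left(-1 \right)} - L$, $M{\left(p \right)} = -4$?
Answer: $1764$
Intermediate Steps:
$K{\left(x \right)} = -2$ ($K{\left(x \right)} = \left(-1\right) 2 = -2$)
$g{\left(B,L \right)} = -4 - L$
$b{\left(o,A \right)} = A + A o$
$C = -24$ ($C = -25 + 1 = -24$)
$\left(C + b{\left(2,g{\left(K{\left(-4 \right)},2 \right)} \right)}\right)^{2} = \left(-24 + \left(-4 - 2\right) \left(1 + 2\right)\right)^{2} = \left(-24 + \left(-4 - 2\right) 3\right)^{2} = \left(-24 - 18\right)^{2} = \left(-42\right)^{2} = 1764$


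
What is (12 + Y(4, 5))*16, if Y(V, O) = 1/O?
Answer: 976/5 ≈ 195.20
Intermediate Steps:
(12 + Y(4, 5))*16 = (12 + 1/5)*16 = (12 + ⅕)*16 = (61/5)*16 = 976/5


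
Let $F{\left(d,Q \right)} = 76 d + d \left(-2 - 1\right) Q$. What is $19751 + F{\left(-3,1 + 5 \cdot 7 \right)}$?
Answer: $19847$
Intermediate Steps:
$F{\left(d,Q \right)} = 76 d - 3 Q d$ ($F{\left(d,Q \right)} = 76 d + d \left(-3\right) Q = 76 d + - 3 d Q = 76 d - 3 Q d$)
$19751 + F{\left(-3,1 + 5 \cdot 7 \right)} = 19751 - 3 \left(76 - 3 \left(1 + 5 \cdot 7\right)\right) = 19751 - 3 \left(76 - 3 \left(1 + 35\right)\right) = 19751 - 3 \left(76 - 108\right) = 19751 - -96 = 19751 + 96 = 19847$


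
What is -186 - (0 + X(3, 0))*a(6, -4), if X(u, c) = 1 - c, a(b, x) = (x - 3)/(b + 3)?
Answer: -1667/9 ≈ -185.22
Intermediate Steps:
a(b, x) = (-3 + x)/(3 + b)
-186 - (0 + X(3, 0))*a(6, -4) = -186 - (0 + (1 - 1*0))*(-3 - 4)/(3 + 6) = -186 - (0 + (1 + 0))*-7/9 = -186 - (0 + 1)*(⅑)*(-7) = -186 - (-7)/9 = -186 - 1*(-7/9) = -186 + 7/9 = -1667/9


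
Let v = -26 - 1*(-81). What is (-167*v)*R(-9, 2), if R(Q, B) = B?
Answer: -18370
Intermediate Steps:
v = 55 (v = -26 + 81 = 55)
(-167*v)*R(-9, 2) = -167*55*2 = -9185*2 = -18370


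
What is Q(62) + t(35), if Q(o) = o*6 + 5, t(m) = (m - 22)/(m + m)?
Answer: 26403/70 ≈ 377.19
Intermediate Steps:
t(m) = (-22 + m)/(2*m) (t(m) = (-22 + m)/((2*m)) = (-22 + m)*(1/(2*m)) = (-22 + m)/(2*m))
Q(o) = 5 + 6*o (Q(o) = 6*o + 5 = 5 + 6*o)
Q(62) + t(35) = (5 + 6*62) + (1/2)*(-22 + 35)/35 = (5 + 372) + (1/2)*(1/35)*13 = 377 + 13/70 = 26403/70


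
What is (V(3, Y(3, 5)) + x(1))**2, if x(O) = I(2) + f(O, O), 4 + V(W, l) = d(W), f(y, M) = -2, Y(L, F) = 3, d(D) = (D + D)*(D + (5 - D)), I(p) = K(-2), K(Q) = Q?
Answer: 484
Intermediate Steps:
I(p) = -2
d(D) = 10*D (d(D) = (2*D)*5 = 10*D)
V(W, l) = -4 + 10*W
x(O) = -4 (x(O) = -2 - 2 = -4)
(V(3, Y(3, 5)) + x(1))**2 = ((-4 + 10*3) - 4)**2 = ((-4 + 30) - 4)**2 = (26 - 4)**2 = 22**2 = 484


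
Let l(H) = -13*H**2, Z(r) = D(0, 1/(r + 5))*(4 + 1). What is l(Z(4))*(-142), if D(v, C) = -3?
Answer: 415350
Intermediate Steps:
Z(r) = -15 (Z(r) = -3*(4 + 1) = -3*5 = -15)
l(Z(4))*(-142) = -13*(-15)**2*(-142) = -13*225*(-142) = -2925*(-142) = 415350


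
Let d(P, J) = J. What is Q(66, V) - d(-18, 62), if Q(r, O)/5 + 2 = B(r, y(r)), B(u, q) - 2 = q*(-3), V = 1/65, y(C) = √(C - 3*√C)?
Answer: -62 - 15*√(66 - 3*√66) ≈ -158.78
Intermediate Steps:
V = 1/65 ≈ 0.015385
B(u, q) = 2 - 3*q (B(u, q) = 2 + q*(-3) = 2 - 3*q)
Q(r, O) = -15*√(r - 3*√r) (Q(r, O) = -10 + 5*(2 - 3*√(r - 3*√r)) = -10 + (10 - 15*√(r - 3*√r)) = -15*√(r - 3*√r))
Q(66, V) - d(-18, 62) = -15*√(66 - 3*√66) - 1*62 = -15*√(66 - 3*√66) - 62 = -62 - 15*√(66 - 3*√66)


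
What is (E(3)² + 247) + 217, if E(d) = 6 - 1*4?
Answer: 468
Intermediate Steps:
E(d) = 2 (E(d) = 6 - 4 = 2)
(E(3)² + 247) + 217 = (2² + 247) + 217 = (4 + 247) + 217 = 251 + 217 = 468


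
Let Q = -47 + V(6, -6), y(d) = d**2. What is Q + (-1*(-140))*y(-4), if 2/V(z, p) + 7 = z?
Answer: 2191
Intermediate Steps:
V(z, p) = 2/(-7 + z)
Q = -49 (Q = -47 + 2/(-7 + 6) = -47 + 2/(-1) = -47 + 2*(-1) = -47 - 2 = -49)
Q + (-1*(-140))*y(-4) = -49 - 1*(-140)*(-4)**2 = -49 + 140*16 = -49 + 2240 = 2191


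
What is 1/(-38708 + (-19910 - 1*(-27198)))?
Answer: -1/31420 ≈ -3.1827e-5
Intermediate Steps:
1/(-38708 + (-19910 - 1*(-27198))) = 1/(-38708 + (-19910 + 27198)) = 1/(-38708 + 7288) = 1/(-31420) = -1/31420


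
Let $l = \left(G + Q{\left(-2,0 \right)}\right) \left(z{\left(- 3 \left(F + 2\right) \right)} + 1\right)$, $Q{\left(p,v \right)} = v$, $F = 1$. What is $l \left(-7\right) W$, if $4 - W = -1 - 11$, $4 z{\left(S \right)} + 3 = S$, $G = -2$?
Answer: $-448$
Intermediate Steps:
$z{\left(S \right)} = - \frac{3}{4} + \frac{S}{4}$
$W = 16$ ($W = 4 - \left(-1 - 11\right) = 4 - -12 = 4 + 12 = 16$)
$l = 4$ ($l = \left(-2 + 0\right) \left(\left(- \frac{3}{4} + \frac{\left(-3\right) \left(1 + 2\right)}{4}\right) + 1\right) = - 2 \left(\left(- \frac{3}{4} + \frac{\left(-3\right) 3}{4}\right) + 1\right) = - 2 \left(\left(- \frac{3}{4} + \frac{1}{4} \left(-9\right)\right) + 1\right) = - 2 \left(\left(- \frac{3}{4} - \frac{9}{4}\right) + 1\right) = - 2 \left(-3 + 1\right) = \left(-2\right) \left(-2\right) = 4$)
$l \left(-7\right) W = 4 \left(-7\right) 16 = \left(-28\right) 16 = -448$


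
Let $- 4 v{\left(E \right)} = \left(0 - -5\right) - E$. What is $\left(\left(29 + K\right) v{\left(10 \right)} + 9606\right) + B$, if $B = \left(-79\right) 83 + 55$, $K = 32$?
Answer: $\frac{12721}{4} \approx 3180.3$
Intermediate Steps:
$B = -6502$ ($B = -6557 + 55 = -6502$)
$v{\left(E \right)} = - \frac{5}{4} + \frac{E}{4}$ ($v{\left(E \right)} = - \frac{\left(0 - -5\right) - E}{4} = - \frac{\left(0 + 5\right) - E}{4} = - \frac{5 - E}{4} = - \frac{5}{4} + \frac{E}{4}$)
$\left(\left(29 + K\right) v{\left(10 \right)} + 9606\right) + B = \left(\left(29 + 32\right) \left(- \frac{5}{4} + \frac{1}{4} \cdot 10\right) + 9606\right) - 6502 = \left(61 \left(- \frac{5}{4} + \frac{5}{2}\right) + 9606\right) - 6502 = \left(61 \cdot \frac{5}{4} + 9606\right) - 6502 = \left(\frac{305}{4} + 9606\right) - 6502 = \frac{38729}{4} - 6502 = \frac{12721}{4}$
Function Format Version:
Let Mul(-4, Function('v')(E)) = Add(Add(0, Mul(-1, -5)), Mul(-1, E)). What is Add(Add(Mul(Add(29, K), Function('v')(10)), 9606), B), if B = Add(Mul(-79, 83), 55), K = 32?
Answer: Rational(12721, 4) ≈ 3180.3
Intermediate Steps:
B = -6502 (B = Add(-6557, 55) = -6502)
Function('v')(E) = Add(Rational(-5, 4), Mul(Rational(1, 4), E)) (Function('v')(E) = Mul(Rational(-1, 4), Add(Add(0, Mul(-1, -5)), Mul(-1, E))) = Mul(Rational(-1, 4), Add(Add(0, 5), Mul(-1, E))) = Mul(Rational(-1, 4), Add(5, Mul(-1, E))) = Add(Rational(-5, 4), Mul(Rational(1, 4), E)))
Add(Add(Mul(Add(29, K), Function('v')(10)), 9606), B) = Add(Add(Mul(Add(29, 32), Add(Rational(-5, 4), Mul(Rational(1, 4), 10))), 9606), -6502) = Add(Add(Mul(61, Add(Rational(-5, 4), Rational(5, 2))), 9606), -6502) = Add(Add(Mul(61, Rational(5, 4)), 9606), -6502) = Add(Add(Rational(305, 4), 9606), -6502) = Add(Rational(38729, 4), -6502) = Rational(12721, 4)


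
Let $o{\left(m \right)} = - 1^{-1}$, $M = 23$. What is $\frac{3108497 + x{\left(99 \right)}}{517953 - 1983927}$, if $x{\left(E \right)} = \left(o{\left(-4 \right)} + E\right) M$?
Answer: $- \frac{345639}{162886} \approx -2.122$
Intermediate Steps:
$o{\left(m \right)} = -1$ ($o{\left(m \right)} = \left(-1\right) 1 = -1$)
$x{\left(E \right)} = -23 + 23 E$ ($x{\left(E \right)} = \left(-1 + E\right) 23 = -23 + 23 E$)
$\frac{3108497 + x{\left(99 \right)}}{517953 - 1983927} = \frac{3108497 + \left(-23 + 23 \cdot 99\right)}{517953 - 1983927} = \frac{3108497 + \left(-23 + 2277\right)}{-1465974} = \left(3108497 + 2254\right) \left(- \frac{1}{1465974}\right) = 3110751 \left(- \frac{1}{1465974}\right) = - \frac{345639}{162886}$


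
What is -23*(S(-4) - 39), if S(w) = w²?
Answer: 529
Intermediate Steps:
-23*(S(-4) - 39) = -23*((-4)² - 39) = -23*(16 - 39) = -23*(-23) = 529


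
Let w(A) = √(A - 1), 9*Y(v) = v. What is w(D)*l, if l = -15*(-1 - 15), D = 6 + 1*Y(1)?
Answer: 80*√46 ≈ 542.59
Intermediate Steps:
Y(v) = v/9
D = 55/9 (D = 6 + 1*((⅑)*1) = 6 + 1*(⅑) = 6 + ⅑ = 55/9 ≈ 6.1111)
w(A) = √(-1 + A)
l = 240 (l = -15*(-16) = 240)
w(D)*l = √(-1 + 55/9)*240 = √(46/9)*240 = (√46/3)*240 = 80*√46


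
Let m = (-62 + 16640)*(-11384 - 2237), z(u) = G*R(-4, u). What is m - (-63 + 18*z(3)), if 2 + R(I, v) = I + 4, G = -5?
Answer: -225809055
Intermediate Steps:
R(I, v) = 2 + I (R(I, v) = -2 + (I + 4) = -2 + (4 + I) = 2 + I)
z(u) = 10 (z(u) = -5*(2 - 4) = -5*(-2) = 10)
m = -225808938 (m = 16578*(-13621) = -225808938)
m - (-63 + 18*z(3)) = -225808938 - (-63 + 18*10) = -225808938 - (-63 + 180) = -225808938 - 1*117 = -225808938 - 117 = -225809055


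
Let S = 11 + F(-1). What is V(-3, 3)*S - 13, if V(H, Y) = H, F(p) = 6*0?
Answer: -46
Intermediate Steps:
F(p) = 0
S = 11 (S = 11 + 0 = 11)
V(-3, 3)*S - 13 = -3*11 - 13 = -33 - 13 = -46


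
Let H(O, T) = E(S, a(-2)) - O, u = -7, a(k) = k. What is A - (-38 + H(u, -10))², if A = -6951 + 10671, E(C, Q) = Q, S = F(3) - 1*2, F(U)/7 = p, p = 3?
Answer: 2631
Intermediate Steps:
F(U) = 21 (F(U) = 7*3 = 21)
S = 19 (S = 21 - 1*2 = 21 - 2 = 19)
H(O, T) = -2 - O
A = 3720
A - (-38 + H(u, -10))² = 3720 - (-38 + (-2 - 1*(-7)))² = 3720 - (-38 + (-2 + 7))² = 3720 - (-38 + 5)² = 3720 - 1*(-33)² = 3720 - 1*1089 = 3720 - 1089 = 2631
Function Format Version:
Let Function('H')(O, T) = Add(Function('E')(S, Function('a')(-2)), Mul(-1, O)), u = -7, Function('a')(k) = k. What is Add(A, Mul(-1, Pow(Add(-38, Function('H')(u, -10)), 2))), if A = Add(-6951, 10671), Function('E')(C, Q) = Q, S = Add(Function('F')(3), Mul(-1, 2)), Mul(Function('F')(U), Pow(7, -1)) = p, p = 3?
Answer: 2631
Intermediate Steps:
Function('F')(U) = 21 (Function('F')(U) = Mul(7, 3) = 21)
S = 19 (S = Add(21, Mul(-1, 2)) = Add(21, -2) = 19)
Function('H')(O, T) = Add(-2, Mul(-1, O))
A = 3720
Add(A, Mul(-1, Pow(Add(-38, Function('H')(u, -10)), 2))) = Add(3720, Mul(-1, Pow(Add(-38, Add(-2, Mul(-1, -7))), 2))) = Add(3720, Mul(-1, Pow(Add(-38, Add(-2, 7)), 2))) = Add(3720, Mul(-1, Pow(Add(-38, 5), 2))) = Add(3720, Mul(-1, Pow(-33, 2))) = Add(3720, Mul(-1, 1089)) = Add(3720, -1089) = 2631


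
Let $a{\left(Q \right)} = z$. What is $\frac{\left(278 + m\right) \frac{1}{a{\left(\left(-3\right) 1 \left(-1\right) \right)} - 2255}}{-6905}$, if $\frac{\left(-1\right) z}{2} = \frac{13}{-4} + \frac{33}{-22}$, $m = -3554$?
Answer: $- \frac{728}{3445595} \approx -0.00021128$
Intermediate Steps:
$z = \frac{19}{2}$ ($z = - 2 \left(\frac{13}{-4} + \frac{33}{-22}\right) = - 2 \left(13 \left(- \frac{1}{4}\right) + 33 \left(- \frac{1}{22}\right)\right) = - 2 \left(- \frac{13}{4} - \frac{3}{2}\right) = \left(-2\right) \left(- \frac{19}{4}\right) = \frac{19}{2} \approx 9.5$)
$a{\left(Q \right)} = \frac{19}{2}$
$\frac{\left(278 + m\right) \frac{1}{a{\left(\left(-3\right) 1 \left(-1\right) \right)} - 2255}}{-6905} = \frac{\left(278 - 3554\right) \frac{1}{\frac{19}{2} - 2255}}{-6905} = - \frac{3276}{- \frac{4491}{2}} \left(- \frac{1}{6905}\right) = \left(-3276\right) \left(- \frac{2}{4491}\right) \left(- \frac{1}{6905}\right) = \frac{728}{499} \left(- \frac{1}{6905}\right) = - \frac{728}{3445595}$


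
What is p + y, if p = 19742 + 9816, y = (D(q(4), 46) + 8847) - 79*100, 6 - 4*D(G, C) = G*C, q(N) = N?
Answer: 60921/2 ≈ 30461.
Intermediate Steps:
D(G, C) = 3/2 - C*G/4 (D(G, C) = 3/2 - G*C/4 = 3/2 - C*G/4)
y = 1805/2 (y = ((3/2 - ¼*46*4) + 8847) - 79*100 = ((3/2 - 46) + 8847) - 7900 = (-89/2 + 8847) - 7900 = 17605/2 - 7900 = 1805/2 ≈ 902.50)
p = 29558
p + y = 29558 + 1805/2 = 60921/2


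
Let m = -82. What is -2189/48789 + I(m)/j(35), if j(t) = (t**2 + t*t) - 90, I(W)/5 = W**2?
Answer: 81756007/5757102 ≈ 14.201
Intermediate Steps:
I(W) = 5*W**2
j(t) = -90 + 2*t**2 (j(t) = (t**2 + t**2) - 90 = 2*t**2 - 90 = -90 + 2*t**2)
-2189/48789 + I(m)/j(35) = -2189/48789 + (5*(-82)**2)/(-90 + 2*35**2) = -2189*1/48789 + (5*6724)/(-90 + 2*1225) = -2189/48789 + 33620/(-90 + 2450) = -2189/48789 + 33620/2360 = -2189/48789 + 33620*(1/2360) = -2189/48789 + 1681/118 = 81756007/5757102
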